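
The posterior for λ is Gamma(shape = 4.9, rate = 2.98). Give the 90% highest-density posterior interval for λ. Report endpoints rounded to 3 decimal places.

[0.486, 2.757]

The posterior is unimodal and skewed, so the HPD interval has equal density at both endpoints and is the shortest 90% interval.
Solving f(0.486) = f(2.757) with F(2.757) − F(0.486) = 0.90 gives [0.486, 2.757].
For comparison, the equal-tailed interval is [0.640, 3.025]; the HPD is narrower and shifted toward the mode.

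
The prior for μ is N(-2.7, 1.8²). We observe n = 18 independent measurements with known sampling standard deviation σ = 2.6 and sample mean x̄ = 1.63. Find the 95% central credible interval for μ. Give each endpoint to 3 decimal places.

[0.043, 2.317]

Posterior precision = 1/1.8² + 18/2.6² = 0.3086 + 2.6627 = 2.9714, so posterior SD = 0.5801.
Posterior mean = (-2.7/1.8² + 18·1.63/2.6²) / 2.9714 = 1.1802.
Interval: 1.1802 ± 1.960 × 0.5801 → [0.043, 2.317].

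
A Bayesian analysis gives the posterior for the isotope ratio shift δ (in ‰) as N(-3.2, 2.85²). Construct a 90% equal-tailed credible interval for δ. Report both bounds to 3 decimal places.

[-7.888, 1.488]

The posterior is symmetric, so the 90% equal-tailed interval is δ = -3.2 ± z·2.85 with z = 1.645.
Half-width: 1.645 × 2.85 = 4.688.
-3.2 − 4.688 = -7.888; -3.2 + 4.688 = 1.488.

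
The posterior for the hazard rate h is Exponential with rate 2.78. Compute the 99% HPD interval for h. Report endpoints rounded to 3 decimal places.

The exponential density is strictly decreasing on [0, ∞), so the HPD interval is anchored at 0: [0, q] with P(h ≤ q) = 0.99.
q = −ln(1 − 0.99) / 2.78 = 4.6052 / 2.78 = 1.657.

[0.000, 1.657]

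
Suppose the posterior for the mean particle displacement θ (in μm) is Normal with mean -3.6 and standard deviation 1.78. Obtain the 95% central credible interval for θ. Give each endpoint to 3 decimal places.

[-7.089, -0.111]

The posterior is symmetric, so the 95% equal-tailed interval is θ = -3.6 ± z·1.78 with z = 1.960.
Half-width: 1.960 × 1.78 = 3.489.
-3.6 − 3.489 = -7.089; -3.6 + 3.489 = -0.111.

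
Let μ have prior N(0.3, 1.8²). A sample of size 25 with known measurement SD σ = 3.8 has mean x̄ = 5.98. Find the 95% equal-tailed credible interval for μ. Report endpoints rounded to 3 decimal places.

Posterior precision = 1/1.8² + 25/3.8² = 0.3086 + 1.7313 = 2.0399, so posterior SD = 0.7001.
Posterior mean = (0.3/1.8² + 25·5.98/3.8²) / 2.0399 = 5.1206.
Interval: 5.1206 ± 1.960 × 0.7001 → [3.748, 6.493].

[3.748, 6.493]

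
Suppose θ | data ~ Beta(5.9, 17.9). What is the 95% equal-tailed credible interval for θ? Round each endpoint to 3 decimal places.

[0.100, 0.435]

Posterior: Beta(5.9, 17.9).
Equal-tailed 95% interval: the 0.025 and 0.975 quantiles of Beta(5.9, 17.9).
Posterior mean ≈ 0.248, SD ≈ 0.087; a Normal approximation gives roughly [0.078, 0.418].
Exact: F⁻¹(0.025) = 0.100; F⁻¹(0.975) = 0.435.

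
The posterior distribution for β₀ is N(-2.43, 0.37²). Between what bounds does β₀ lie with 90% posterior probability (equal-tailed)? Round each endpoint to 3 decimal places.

The posterior is symmetric, so the 90% equal-tailed interval is β₀ = -2.43 ± z·0.37 with z = 1.645.
Half-width: 1.645 × 0.37 = 0.609.
-2.43 − 0.609 = -3.039; -2.43 + 0.609 = -1.821.

[-3.039, -1.821]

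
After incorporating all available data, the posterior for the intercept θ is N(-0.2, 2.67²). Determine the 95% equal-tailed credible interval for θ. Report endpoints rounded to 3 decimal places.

[-5.433, 5.033]

The posterior is symmetric, so the 95% equal-tailed interval is θ = -0.2 ± z·2.67 with z = 1.960.
Half-width: 1.960 × 2.67 = 5.233.
-0.2 − 5.233 = -5.433; -0.2 + 5.233 = 5.033.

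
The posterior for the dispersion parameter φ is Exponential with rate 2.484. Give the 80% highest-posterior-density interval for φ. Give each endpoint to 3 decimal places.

[0.000, 0.648]

The exponential density is strictly decreasing on [0, ∞), so the HPD interval is anchored at 0: [0, q] with P(φ ≤ q) = 0.80.
q = −ln(1 − 0.80) / 2.484 = 1.6094 / 2.484 = 0.648.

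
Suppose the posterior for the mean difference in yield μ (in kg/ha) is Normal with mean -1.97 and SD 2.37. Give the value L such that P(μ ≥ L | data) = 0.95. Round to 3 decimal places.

-5.868

Need L with P(μ ≥ L) = 0.95: L = -1.97 − z_{0.05}·2.37.
z = 1.645; L = -1.97 − 1.645 × 2.37 = -5.868.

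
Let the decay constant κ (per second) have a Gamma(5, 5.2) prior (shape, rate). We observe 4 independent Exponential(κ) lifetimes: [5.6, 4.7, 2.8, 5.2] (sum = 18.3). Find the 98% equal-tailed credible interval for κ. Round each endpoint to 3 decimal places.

Posterior: Gamma(5+4, 5.2+18.3) = Gamma(9, 23.5) (shape, rate).
Equal-tailed 98% interval: Gamma(9, 23.5) quantiles at 0.01 and 0.99.
Posterior mean ≈ 0.383, SD ≈ 0.128; a Normal approximation gives roughly [0.086, 0.680].
Exact: lower = 0.149; upper = 0.741.

[0.149, 0.741]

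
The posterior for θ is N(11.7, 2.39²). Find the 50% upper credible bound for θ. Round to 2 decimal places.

11.70

Need U with P(θ ≤ U) = 0.50: U = 11.7 + z_{0.5}·2.39.
z = 0.000; U = 11.7 + 0.000 × 2.39 = 11.70.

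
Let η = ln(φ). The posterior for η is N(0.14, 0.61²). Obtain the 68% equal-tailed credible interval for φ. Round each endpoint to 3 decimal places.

[0.627, 2.110]

On the log scale the 68% interval is 0.14 ± 0.994 × 0.61 = [-0.4666, 0.7466].
Exponentiate: [e^-0.4666, e^0.7466] = [0.627, 2.110].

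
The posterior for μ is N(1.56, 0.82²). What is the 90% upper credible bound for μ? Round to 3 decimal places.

2.611

Need U with P(μ ≤ U) = 0.90: U = 1.56 + z_{0.1}·0.82.
z = 1.282; U = 1.56 + 1.282 × 0.82 = 2.611.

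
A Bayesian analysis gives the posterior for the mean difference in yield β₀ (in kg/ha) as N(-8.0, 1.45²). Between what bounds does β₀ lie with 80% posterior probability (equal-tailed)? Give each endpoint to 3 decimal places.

[-9.858, -6.142]

The posterior is symmetric, so the 80% equal-tailed interval is β₀ = -8.0 ± z·1.45 with z = 1.282.
Half-width: 1.282 × 1.45 = 1.858.
-8.0 − 1.858 = -9.858; -8.0 + 1.858 = -6.142.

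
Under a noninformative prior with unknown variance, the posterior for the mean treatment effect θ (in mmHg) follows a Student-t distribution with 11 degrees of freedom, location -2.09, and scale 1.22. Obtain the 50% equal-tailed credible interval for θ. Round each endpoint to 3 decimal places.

[-2.941, -1.239]

The t_11 distribution is symmetric; the 50% interval is -2.09 ± t·1.22 with t_{0.75,11} = 0.697.
Half-width: 0.697 × 1.22 = 0.851.
-2.09 − 0.851 = -2.941; -2.09 + 0.851 = -1.239.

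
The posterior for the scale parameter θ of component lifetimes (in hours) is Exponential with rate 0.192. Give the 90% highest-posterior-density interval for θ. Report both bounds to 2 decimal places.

The exponential density is strictly decreasing on [0, ∞), so the HPD interval is anchored at 0: [0, q] with P(θ ≤ q) = 0.90.
q = −ln(1 − 0.90) / 0.192 = 2.3026 / 0.192 = 11.99.

[0.00, 11.99]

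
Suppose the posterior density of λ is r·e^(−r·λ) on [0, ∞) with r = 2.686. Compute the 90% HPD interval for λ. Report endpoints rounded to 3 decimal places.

[0.000, 0.857]

The exponential density is strictly decreasing on [0, ∞), so the HPD interval is anchored at 0: [0, q] with P(λ ≤ q) = 0.90.
q = −ln(1 − 0.90) / 2.686 = 2.3026 / 2.686 = 0.857.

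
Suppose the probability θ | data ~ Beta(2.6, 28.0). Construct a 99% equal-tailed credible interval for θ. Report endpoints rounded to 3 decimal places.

[0.008, 0.257]

Posterior: Beta(2.6, 28.0).
Equal-tailed 99% interval: the 0.005 and 0.995 quantiles of Beta(2.6, 28.0).
Posterior mean ≈ 0.085, SD ≈ 0.050; a Normal approximation gives roughly [-0.043, 0.213].
Exact: F⁻¹(0.005) = 0.008; F⁻¹(0.995) = 0.257.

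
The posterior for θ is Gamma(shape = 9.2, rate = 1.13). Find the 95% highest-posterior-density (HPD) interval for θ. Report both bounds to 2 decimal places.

[3.32, 13.49]

The posterior is unimodal and skewed, so the HPD interval has equal density at both endpoints and is the shortest 95% interval.
Solving f(3.32) = f(13.49) with F(13.49) − F(3.32) = 0.95 gives [3.32, 13.49].
For comparison, the equal-tailed interval is [3.76, 14.18]; the HPD is narrower and shifted toward the mode.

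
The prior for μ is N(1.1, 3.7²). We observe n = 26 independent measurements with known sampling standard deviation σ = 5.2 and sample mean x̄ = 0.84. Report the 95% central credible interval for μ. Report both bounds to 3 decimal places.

[-1.069, 2.785]

Posterior precision = 1/3.7² + 26/5.2² = 0.0730 + 0.9615 = 1.0346, so posterior SD = 0.9831.
Posterior mean = (1.1/3.7² + 26·0.84/5.2²) / 1.0346 = 0.8584.
Interval: 0.8584 ± 1.960 × 0.9831 → [-1.069, 2.785].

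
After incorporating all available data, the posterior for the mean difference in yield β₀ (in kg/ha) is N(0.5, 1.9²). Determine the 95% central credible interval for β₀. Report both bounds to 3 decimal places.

The posterior is symmetric, so the 95% equal-tailed interval is β₀ = 0.5 ± z·1.9 with z = 1.960.
Half-width: 1.960 × 1.9 = 3.724.
0.5 − 3.724 = -3.224; 0.5 + 3.724 = 4.224.

[-3.224, 4.224]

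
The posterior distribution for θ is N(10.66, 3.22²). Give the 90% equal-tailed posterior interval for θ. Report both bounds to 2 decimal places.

The posterior is symmetric, so the 90% equal-tailed interval is θ = 10.66 ± z·3.22 with z = 1.645.
Half-width: 1.645 × 3.22 = 5.30.
10.66 − 5.30 = 5.36; 10.66 + 5.30 = 15.96.

[5.36, 15.96]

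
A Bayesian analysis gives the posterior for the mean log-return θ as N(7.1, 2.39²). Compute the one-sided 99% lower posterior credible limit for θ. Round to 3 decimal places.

1.540

Need L with P(θ ≥ L) = 0.99: L = 7.1 − z_{0.01}·2.39.
z = 2.326; L = 7.1 − 2.326 × 2.39 = 1.540.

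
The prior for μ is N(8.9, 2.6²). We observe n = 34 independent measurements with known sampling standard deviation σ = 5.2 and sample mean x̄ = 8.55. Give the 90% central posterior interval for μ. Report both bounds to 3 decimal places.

[7.199, 9.974]

Posterior precision = 1/2.6² + 34/5.2² = 0.1479 + 1.2574 = 1.4053, so posterior SD = 0.8436.
Posterior mean = (8.9/2.6² + 34·8.55/5.2²) / 1.4053 = 8.5868.
Interval: 8.5868 ± 1.645 × 0.8436 → [7.199, 9.974].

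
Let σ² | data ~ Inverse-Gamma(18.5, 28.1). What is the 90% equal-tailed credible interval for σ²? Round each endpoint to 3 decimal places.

[1.077, 2.334]

Inverse-Gamma(18.5, 28.1) quantiles: F⁻¹(0.05) and F⁻¹(0.95).
Equivalently, 1/σ² ~ Gamma(18.5, rate = 28.1); invert its 0.95 and 0.05 quantiles.
Posterior mean ≈ 1.606, SD ≈ 0.395; a Normal approximation gives roughly [0.956, 2.256].
Exact: lower = 1.077; upper = 2.334.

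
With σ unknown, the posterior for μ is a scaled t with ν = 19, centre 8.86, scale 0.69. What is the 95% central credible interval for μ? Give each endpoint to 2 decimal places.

[7.42, 10.30]

The t_19 distribution is symmetric; the 95% interval is 8.86 ± t·0.69 with t_{0.975,19} = 2.093.
Half-width: 2.093 × 0.69 = 1.44.
8.86 − 1.44 = 7.42; 8.86 + 1.44 = 10.30.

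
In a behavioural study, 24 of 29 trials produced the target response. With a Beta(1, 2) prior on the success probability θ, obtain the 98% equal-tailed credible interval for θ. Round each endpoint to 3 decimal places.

Posterior: Beta(1+24, 2+5) = Beta(25, 7).
Equal-tailed 98% interval: the 0.01 and 0.99 quantiles of Beta(25, 7).
Posterior mean ≈ 0.781, SD ≈ 0.072; a Normal approximation gives roughly [0.614, 0.949].
Exact: F⁻¹(0.01) = 0.592; F⁻¹(0.99) = 0.920.

[0.592, 0.920]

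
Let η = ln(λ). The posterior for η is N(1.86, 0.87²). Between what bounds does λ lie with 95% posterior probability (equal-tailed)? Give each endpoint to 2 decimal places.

[1.17, 35.35]

On the log scale the 95% interval is 1.86 ± 1.960 × 0.87 = [0.1548, 3.5652].
Exponentiate: [e^0.1548, e^3.5652] = [1.17, 35.35].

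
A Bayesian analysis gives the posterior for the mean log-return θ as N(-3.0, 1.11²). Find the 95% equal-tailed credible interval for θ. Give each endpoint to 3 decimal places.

[-5.176, -0.824]

The posterior is symmetric, so the 95% equal-tailed interval is θ = -3.0 ± z·1.11 with z = 1.960.
Half-width: 1.960 × 1.11 = 2.176.
-3.0 − 2.176 = -5.176; -3.0 + 2.176 = -0.824.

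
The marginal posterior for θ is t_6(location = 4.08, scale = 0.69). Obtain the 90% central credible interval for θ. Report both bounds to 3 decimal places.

[2.739, 5.421]

The t_6 distribution is symmetric; the 90% interval is 4.08 ± t·0.69 with t_{0.95,6} = 1.943.
Half-width: 1.943 × 0.69 = 1.341.
4.08 − 1.341 = 2.739; 4.08 + 1.341 = 5.421.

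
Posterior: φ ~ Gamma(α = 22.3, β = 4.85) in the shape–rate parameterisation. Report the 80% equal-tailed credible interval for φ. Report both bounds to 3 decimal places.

Posterior: Gamma(shape 22.3, rate 4.85).
Equal-tailed 80% interval: Gamma(22.3, 4.85) quantiles at 0.1 and 0.9.
Posterior mean ≈ 4.598, SD ≈ 0.974; a Normal approximation gives roughly [3.350, 5.846].
Exact: lower = 3.403; upper = 5.882.

[3.403, 5.882]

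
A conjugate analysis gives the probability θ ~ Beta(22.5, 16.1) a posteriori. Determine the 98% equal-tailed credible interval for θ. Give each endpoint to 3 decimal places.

Posterior: Beta(22.5, 16.1).
Equal-tailed 98% interval: the 0.01 and 0.99 quantiles of Beta(22.5, 16.1).
Posterior mean ≈ 0.583, SD ≈ 0.078; a Normal approximation gives roughly [0.401, 0.765].
Exact: F⁻¹(0.01) = 0.397; F⁻¹(0.99) = 0.756.

[0.397, 0.756]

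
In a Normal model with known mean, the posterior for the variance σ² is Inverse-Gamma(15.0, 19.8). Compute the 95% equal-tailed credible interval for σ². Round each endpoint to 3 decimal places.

Inverse-Gamma(15.0, 19.8) quantiles: F⁻¹(0.025) and F⁻¹(0.975).
Equivalently, 1/σ² ~ Gamma(15.0, rate = 19.8); invert its 0.975 and 0.025 quantiles.
Posterior mean ≈ 1.414, SD ≈ 0.392; a Normal approximation gives roughly [0.645, 2.183].
Exact: lower = 0.843; upper = 2.358.

[0.843, 2.358]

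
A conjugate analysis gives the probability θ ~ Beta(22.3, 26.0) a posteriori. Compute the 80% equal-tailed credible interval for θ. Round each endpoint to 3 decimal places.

[0.370, 0.554]

Posterior: Beta(22.3, 26.0).
Equal-tailed 80% interval: the 0.1 and 0.9 quantiles of Beta(22.3, 26.0).
Posterior mean ≈ 0.462, SD ≈ 0.071; a Normal approximation gives roughly [0.371, 0.553].
Exact: F⁻¹(0.1) = 0.370; F⁻¹(0.9) = 0.554.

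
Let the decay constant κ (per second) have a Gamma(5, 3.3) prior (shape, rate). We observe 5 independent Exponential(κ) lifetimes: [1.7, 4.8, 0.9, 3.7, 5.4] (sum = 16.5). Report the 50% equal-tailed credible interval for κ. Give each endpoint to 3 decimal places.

[0.390, 0.602]

Posterior: Gamma(5+5, 3.3+16.5) = Gamma(10, 19.8) (shape, rate).
Equal-tailed 50% interval: Gamma(10, 19.8) quantiles at 0.25 and 0.75.
Posterior mean ≈ 0.505, SD ≈ 0.160; a Normal approximation gives roughly [0.397, 0.613].
Exact: lower = 0.390; upper = 0.602.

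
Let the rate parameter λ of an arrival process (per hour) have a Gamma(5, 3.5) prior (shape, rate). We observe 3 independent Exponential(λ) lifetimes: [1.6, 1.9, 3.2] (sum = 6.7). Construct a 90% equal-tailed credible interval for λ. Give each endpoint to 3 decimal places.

[0.390, 1.289]

Posterior: Gamma(5+3, 3.5+6.7) = Gamma(8, 10.2) (shape, rate).
Equal-tailed 90% interval: Gamma(8, 10.2) quantiles at 0.05 and 0.95.
Posterior mean ≈ 0.784, SD ≈ 0.277; a Normal approximation gives roughly [0.328, 1.240].
Exact: lower = 0.390; upper = 1.289.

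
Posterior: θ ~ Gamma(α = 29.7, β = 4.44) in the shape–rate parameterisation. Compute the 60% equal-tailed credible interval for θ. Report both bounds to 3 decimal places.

Posterior: Gamma(shape 29.7, rate 4.44).
Equal-tailed 60% interval: Gamma(29.7, 4.44) quantiles at 0.2 and 0.8.
Posterior mean ≈ 6.689, SD ≈ 1.227; a Normal approximation gives roughly [5.656, 7.722].
Exact: lower = 5.640; upper = 7.694.

[5.640, 7.694]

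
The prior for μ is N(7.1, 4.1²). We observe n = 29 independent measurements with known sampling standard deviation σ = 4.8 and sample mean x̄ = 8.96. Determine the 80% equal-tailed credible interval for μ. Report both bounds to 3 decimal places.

Posterior precision = 1/4.1² + 29/4.8² = 0.0595 + 1.2587 = 1.3182, so posterior SD = 0.8710.
Posterior mean = (7.1/4.1² + 29·8.96/4.8²) / 1.3182 = 8.8761.
Interval: 8.8761 ± 1.282 × 0.8710 → [7.760, 9.992].

[7.760, 9.992]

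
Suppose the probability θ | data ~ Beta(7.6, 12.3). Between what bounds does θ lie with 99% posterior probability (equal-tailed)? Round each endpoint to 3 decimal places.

[0.142, 0.665]

Posterior: Beta(7.6, 12.3).
Equal-tailed 99% interval: the 0.005 and 0.995 quantiles of Beta(7.6, 12.3).
Posterior mean ≈ 0.382, SD ≈ 0.106; a Normal approximation gives roughly [0.108, 0.656].
Exact: F⁻¹(0.005) = 0.142; F⁻¹(0.995) = 0.665.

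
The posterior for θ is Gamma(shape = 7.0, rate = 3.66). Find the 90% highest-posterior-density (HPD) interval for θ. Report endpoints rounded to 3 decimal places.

The posterior is unimodal and skewed, so the HPD interval has equal density at both endpoints and is the shortest 90% interval.
Solving f(0.761) = f(3.022) with F(3.022) − F(0.761) = 0.90 gives [0.761, 3.022].
For comparison, the equal-tailed interval is [0.898, 3.236]; the HPD is narrower and shifted toward the mode.

[0.761, 3.022]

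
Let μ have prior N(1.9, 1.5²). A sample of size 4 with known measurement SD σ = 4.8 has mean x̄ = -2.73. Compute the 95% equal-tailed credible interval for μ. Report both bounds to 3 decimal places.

Posterior precision = 1/1.5² + 4/4.8² = 0.4444 + 0.1736 = 0.6181, so posterior SD = 1.2720.
Posterior mean = (1.9/1.5² + 4·-2.73/4.8²) / 0.6181 = 0.5994.
Interval: 0.5994 ± 1.960 × 1.2720 → [-1.894, 3.093].

[-1.894, 3.093]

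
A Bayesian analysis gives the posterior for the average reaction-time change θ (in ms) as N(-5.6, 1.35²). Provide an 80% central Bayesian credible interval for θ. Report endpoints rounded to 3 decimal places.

[-7.330, -3.870]

The posterior is symmetric, so the 80% equal-tailed interval is θ = -5.6 ± z·1.35 with z = 1.282.
Half-width: 1.282 × 1.35 = 1.730.
-5.6 − 1.730 = -7.330; -5.6 + 1.730 = -3.870.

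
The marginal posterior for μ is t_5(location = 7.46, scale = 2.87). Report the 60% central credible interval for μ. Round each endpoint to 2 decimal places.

[4.82, 10.10]

The t_5 distribution is symmetric; the 60% interval is 7.46 ± t·2.87 with t_{0.8,5} = 0.920.
Half-width: 0.920 × 2.87 = 2.64.
7.46 − 2.64 = 4.82; 7.46 + 2.64 = 10.10.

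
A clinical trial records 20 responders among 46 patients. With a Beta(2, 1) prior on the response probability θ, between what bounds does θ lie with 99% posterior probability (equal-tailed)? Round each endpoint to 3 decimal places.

Posterior: Beta(2+20, 1+26) = Beta(22, 27).
Equal-tailed 99% interval: the 0.005 and 0.995 quantiles of Beta(22, 27).
Posterior mean ≈ 0.449, SD ≈ 0.070; a Normal approximation gives roughly [0.268, 0.630].
Exact: F⁻¹(0.005) = 0.275; F⁻¹(0.995) = 0.631.

[0.275, 0.631]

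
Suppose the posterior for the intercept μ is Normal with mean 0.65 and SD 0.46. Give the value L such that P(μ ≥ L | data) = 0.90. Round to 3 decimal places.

Need L with P(μ ≥ L) = 0.90: L = 0.65 − z_{0.1}·0.46.
z = 1.282; L = 0.65 − 1.282 × 0.46 = 0.060.

0.060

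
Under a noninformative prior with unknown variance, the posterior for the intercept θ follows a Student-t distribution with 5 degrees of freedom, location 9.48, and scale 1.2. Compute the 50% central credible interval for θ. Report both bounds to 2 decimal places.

[8.61, 10.35]

The t_5 distribution is symmetric; the 50% interval is 9.48 ± t·1.2 with t_{0.75,5} = 0.727.
Half-width: 0.727 × 1.2 = 0.87.
9.48 − 0.87 = 8.61; 9.48 + 0.87 = 10.35.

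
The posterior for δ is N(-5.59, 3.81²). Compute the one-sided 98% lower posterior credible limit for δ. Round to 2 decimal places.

Need L with P(δ ≥ L) = 0.98: L = -5.59 − z_{0.02}·3.81.
z = 2.054; L = -5.59 − 2.054 × 3.81 = -13.41.

-13.41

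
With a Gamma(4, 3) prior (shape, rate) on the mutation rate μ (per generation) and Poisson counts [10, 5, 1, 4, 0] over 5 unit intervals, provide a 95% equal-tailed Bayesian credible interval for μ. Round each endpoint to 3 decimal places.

Posterior: Gamma(4+20, 3+5) = Gamma(24, 8) (shape, rate).
Equal-tailed 95% interval: Gamma(24, 8) quantiles at 0.025 and 0.975.
Posterior mean ≈ 3.000, SD ≈ 0.612; a Normal approximation gives roughly [1.800, 4.200].
Exact: lower = 1.922; upper = 4.314.

[1.922, 4.314]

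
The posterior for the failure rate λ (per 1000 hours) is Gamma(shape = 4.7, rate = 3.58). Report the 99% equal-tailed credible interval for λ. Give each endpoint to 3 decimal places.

[0.265, 3.384]

Posterior: Gamma(shape 4.7, rate 3.58).
Equal-tailed 99% interval: Gamma(4.7, 3.58) quantiles at 0.005 and 0.995.
Posterior mean ≈ 1.313, SD ≈ 0.606; a Normal approximation gives roughly [-0.247, 2.873].
Exact: lower = 0.265; upper = 3.384.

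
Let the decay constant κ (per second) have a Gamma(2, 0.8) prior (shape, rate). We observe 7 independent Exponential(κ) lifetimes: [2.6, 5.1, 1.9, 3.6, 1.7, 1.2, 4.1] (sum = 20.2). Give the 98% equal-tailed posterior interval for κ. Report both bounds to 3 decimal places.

Posterior: Gamma(2+7, 0.8+20.2) = Gamma(9, 21.0) (shape, rate).
Equal-tailed 98% interval: Gamma(9, 21.0) quantiles at 0.01 and 0.99.
Posterior mean ≈ 0.429, SD ≈ 0.143; a Normal approximation gives roughly [0.096, 0.761].
Exact: lower = 0.167; upper = 0.829.

[0.167, 0.829]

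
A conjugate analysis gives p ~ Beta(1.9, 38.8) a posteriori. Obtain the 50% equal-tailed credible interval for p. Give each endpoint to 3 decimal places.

[0.022, 0.063]

Posterior: Beta(1.9, 38.8).
Equal-tailed 50% interval: the 0.25 and 0.75 quantiles of Beta(1.9, 38.8).
Posterior mean ≈ 0.047, SD ≈ 0.033; a Normal approximation gives roughly [0.025, 0.069].
Exact: F⁻¹(0.25) = 0.022; F⁻¹(0.75) = 0.063.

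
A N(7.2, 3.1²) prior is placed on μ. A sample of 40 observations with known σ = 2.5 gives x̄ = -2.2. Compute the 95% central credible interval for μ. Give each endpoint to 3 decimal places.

[-2.818, -1.281]

Posterior precision = 1/3.1² + 40/2.5² = 0.1041 + 6.4000 = 6.5041, so posterior SD = 0.3921.
Posterior mean = (7.2/3.1² + 40·-2.2/2.5²) / 6.5041 = -2.0496.
Interval: -2.0496 ± 1.960 × 0.3921 → [-2.818, -1.281].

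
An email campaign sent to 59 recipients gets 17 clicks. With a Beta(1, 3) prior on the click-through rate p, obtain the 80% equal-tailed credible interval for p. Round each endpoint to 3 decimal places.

[0.215, 0.360]

Posterior: Beta(1+17, 3+42) = Beta(18, 45).
Equal-tailed 80% interval: the 0.1 and 0.9 quantiles of Beta(18, 45).
Posterior mean ≈ 0.286, SD ≈ 0.056; a Normal approximation gives roughly [0.213, 0.358].
Exact: F⁻¹(0.1) = 0.215; F⁻¹(0.9) = 0.360.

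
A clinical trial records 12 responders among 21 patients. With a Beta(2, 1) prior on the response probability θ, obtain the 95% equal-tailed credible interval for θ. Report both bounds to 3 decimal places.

[0.385, 0.768]

Posterior: Beta(2+12, 1+9) = Beta(14, 10).
Equal-tailed 95% interval: the 0.025 and 0.975 quantiles of Beta(14, 10).
Posterior mean ≈ 0.583, SD ≈ 0.099; a Normal approximation gives roughly [0.390, 0.777].
Exact: F⁻¹(0.025) = 0.385; F⁻¹(0.975) = 0.768.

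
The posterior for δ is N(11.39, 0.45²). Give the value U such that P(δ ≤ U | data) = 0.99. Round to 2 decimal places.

Need U with P(δ ≤ U) = 0.99: U = 11.39 + z_{0.01}·0.45.
z = 2.326; U = 11.39 + 2.326 × 0.45 = 12.44.

12.44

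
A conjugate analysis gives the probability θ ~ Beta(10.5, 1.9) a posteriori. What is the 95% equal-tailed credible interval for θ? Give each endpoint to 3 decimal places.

[0.610, 0.981]

Posterior: Beta(10.5, 1.9).
Equal-tailed 95% interval: the 0.025 and 0.975 quantiles of Beta(10.5, 1.9).
Posterior mean ≈ 0.847, SD ≈ 0.098; a Normal approximation gives roughly [0.654, 1.040].
Exact: F⁻¹(0.025) = 0.610; F⁻¹(0.975) = 0.981.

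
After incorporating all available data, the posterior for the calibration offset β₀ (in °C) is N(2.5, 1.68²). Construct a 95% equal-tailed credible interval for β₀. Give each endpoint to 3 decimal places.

The posterior is symmetric, so the 95% equal-tailed interval is β₀ = 2.5 ± z·1.68 with z = 1.960.
Half-width: 1.960 × 1.68 = 3.293.
2.5 − 3.293 = -0.793; 2.5 + 3.293 = 5.793.

[-0.793, 5.793]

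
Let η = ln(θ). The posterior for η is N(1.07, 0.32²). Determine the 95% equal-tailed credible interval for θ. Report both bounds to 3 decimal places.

[1.557, 5.459]

On the log scale the 95% interval is 1.07 ± 1.960 × 0.32 = [0.4428, 1.6972].
Exponentiate: [e^0.4428, e^1.6972] = [1.557, 5.459].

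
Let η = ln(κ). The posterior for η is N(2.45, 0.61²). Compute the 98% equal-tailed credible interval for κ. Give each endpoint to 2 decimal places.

On the log scale the 98% interval is 2.45 ± 2.326 × 0.61 = [1.0309, 3.8691].
Exponentiate: [e^1.0309, e^3.8691] = [2.80, 47.90].

[2.80, 47.90]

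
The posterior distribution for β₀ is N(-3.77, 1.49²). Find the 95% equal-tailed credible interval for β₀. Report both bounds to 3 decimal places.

The posterior is symmetric, so the 95% equal-tailed interval is β₀ = -3.77 ± z·1.49 with z = 1.960.
Half-width: 1.960 × 1.49 = 2.920.
-3.77 − 2.920 = -6.690; -3.77 + 2.920 = -0.850.

[-6.690, -0.850]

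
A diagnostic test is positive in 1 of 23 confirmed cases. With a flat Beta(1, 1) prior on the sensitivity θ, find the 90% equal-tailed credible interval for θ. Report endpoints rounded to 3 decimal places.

Posterior: Beta(1+1, 1+22) = Beta(2, 23).
Equal-tailed 90% interval: the 0.05 and 0.95 quantiles of Beta(2, 23).
Posterior mean ≈ 0.080, SD ≈ 0.053; a Normal approximation gives roughly [-0.008, 0.168].
Exact: F⁻¹(0.05) = 0.015; F⁻¹(0.95) = 0.183.

[0.015, 0.183]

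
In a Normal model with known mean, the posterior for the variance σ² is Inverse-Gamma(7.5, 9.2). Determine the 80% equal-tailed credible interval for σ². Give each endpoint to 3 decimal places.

Inverse-Gamma(7.5, 9.2) quantiles: F⁻¹(0.1) and F⁻¹(0.9).
Equivalently, 1/σ² ~ Gamma(7.5, rate = 9.2); invert its 0.9 and 0.1 quantiles.
Posterior mean ≈ 1.415, SD ≈ 0.604; a Normal approximation gives roughly [0.642, 2.189].
Exact: lower = 0.825; upper = 2.153.

[0.825, 2.153]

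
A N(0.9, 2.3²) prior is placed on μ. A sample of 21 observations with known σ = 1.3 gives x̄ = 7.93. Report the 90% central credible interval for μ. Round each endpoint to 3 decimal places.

[7.362, 8.288]

Posterior precision = 1/2.3² + 21/1.3² = 0.1890 + 12.4260 = 12.6151, so posterior SD = 0.2815.
Posterior mean = (0.9/2.3² + 21·7.93/1.3²) / 12.6151 = 7.8247.
Interval: 7.8247 ± 1.645 × 0.2815 → [7.362, 8.288].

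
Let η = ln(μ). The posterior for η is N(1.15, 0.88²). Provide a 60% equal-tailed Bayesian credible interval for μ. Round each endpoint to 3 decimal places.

[1.506, 6.624]

On the log scale the 60% interval is 1.15 ± 0.842 × 0.88 = [0.4094, 1.8906].
Exponentiate: [e^0.4094, e^1.8906] = [1.506, 6.624].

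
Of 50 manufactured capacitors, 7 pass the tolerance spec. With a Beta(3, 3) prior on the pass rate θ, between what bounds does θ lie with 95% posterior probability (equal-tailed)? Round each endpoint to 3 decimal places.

Posterior: Beta(3+7, 3+43) = Beta(10, 46).
Equal-tailed 95% interval: the 0.025 and 0.975 quantiles of Beta(10, 46).
Posterior mean ≈ 0.179, SD ≈ 0.051; a Normal approximation gives roughly [0.079, 0.278].
Exact: F⁻¹(0.025) = 0.091; F⁻¹(0.975) = 0.288.

[0.091, 0.288]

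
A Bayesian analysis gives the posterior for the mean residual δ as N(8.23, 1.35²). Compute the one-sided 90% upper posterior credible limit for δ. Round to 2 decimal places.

Need U with P(δ ≤ U) = 0.90: U = 8.23 + z_{0.1}·1.35.
z = 1.282; U = 8.23 + 1.282 × 1.35 = 9.96.

9.96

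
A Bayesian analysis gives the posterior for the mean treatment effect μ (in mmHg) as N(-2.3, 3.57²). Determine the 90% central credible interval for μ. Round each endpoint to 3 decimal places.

[-8.172, 3.572]

The posterior is symmetric, so the 90% equal-tailed interval is μ = -2.3 ± z·3.57 with z = 1.645.
Half-width: 1.645 × 3.57 = 5.872.
-2.3 − 5.872 = -8.172; -2.3 + 5.872 = 3.572.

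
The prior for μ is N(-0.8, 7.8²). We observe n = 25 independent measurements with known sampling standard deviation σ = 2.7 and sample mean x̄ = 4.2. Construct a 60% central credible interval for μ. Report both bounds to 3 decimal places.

Posterior precision = 1/7.8² + 25/2.7² = 0.0164 + 3.4294 = 3.4458, so posterior SD = 0.5387.
Posterior mean = (-0.8/7.8² + 25·4.2/2.7²) / 3.4458 = 4.1761.
Interval: 4.1761 ± 0.842 × 0.5387 → [3.723, 4.630].

[3.723, 4.630]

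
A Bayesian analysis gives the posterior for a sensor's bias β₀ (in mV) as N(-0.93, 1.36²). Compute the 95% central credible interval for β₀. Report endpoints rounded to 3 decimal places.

[-3.596, 1.736]

The posterior is symmetric, so the 95% equal-tailed interval is β₀ = -0.93 ± z·1.36 with z = 1.960.
Half-width: 1.960 × 1.36 = 2.666.
-0.93 − 2.666 = -3.596; -0.93 + 2.666 = 1.736.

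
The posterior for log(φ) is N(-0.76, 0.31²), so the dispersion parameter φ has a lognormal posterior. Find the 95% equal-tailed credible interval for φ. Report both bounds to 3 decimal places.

[0.255, 0.859]

On the log scale the 95% interval is -0.76 ± 1.960 × 0.31 = [-1.3676, -0.1524].
Exponentiate: [e^-1.3676, e^-0.1524] = [0.255, 0.859].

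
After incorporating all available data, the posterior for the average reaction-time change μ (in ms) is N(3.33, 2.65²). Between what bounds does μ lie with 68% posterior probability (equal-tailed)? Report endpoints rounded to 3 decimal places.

The posterior is symmetric, so the 68% equal-tailed interval is μ = 3.33 ± z·2.65 with z = 0.994.
Half-width: 0.994 × 2.65 = 2.635.
3.33 − 2.635 = 0.695; 3.33 + 2.635 = 5.965.

[0.695, 5.965]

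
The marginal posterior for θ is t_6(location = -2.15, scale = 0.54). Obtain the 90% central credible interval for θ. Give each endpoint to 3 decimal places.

[-3.199, -1.101]

The t_6 distribution is symmetric; the 90% interval is -2.15 ± t·0.54 with t_{0.95,6} = 1.943.
Half-width: 1.943 × 0.54 = 1.049.
-2.15 − 1.049 = -3.199; -2.15 + 1.049 = -1.101.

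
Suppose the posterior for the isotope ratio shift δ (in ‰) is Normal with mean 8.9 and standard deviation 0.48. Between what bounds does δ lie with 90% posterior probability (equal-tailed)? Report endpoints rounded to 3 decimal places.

The posterior is symmetric, so the 90% equal-tailed interval is δ = 8.9 ± z·0.48 with z = 1.645.
Half-width: 1.645 × 0.48 = 0.790.
8.9 − 0.790 = 8.110; 8.9 + 0.790 = 9.690.

[8.110, 9.690]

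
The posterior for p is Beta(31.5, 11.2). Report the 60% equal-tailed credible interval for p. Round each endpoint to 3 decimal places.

[0.682, 0.795]

Posterior: Beta(31.5, 11.2).
Equal-tailed 60% interval: the 0.2 and 0.8 quantiles of Beta(31.5, 11.2).
Posterior mean ≈ 0.738, SD ≈ 0.067; a Normal approximation gives roughly [0.682, 0.794].
Exact: F⁻¹(0.2) = 0.682; F⁻¹(0.8) = 0.795.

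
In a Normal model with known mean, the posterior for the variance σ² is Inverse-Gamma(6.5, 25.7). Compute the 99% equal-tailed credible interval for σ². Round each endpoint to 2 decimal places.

Inverse-Gamma(6.5, 25.7) quantiles: F⁻¹(0.005) and F⁻¹(0.995).
Equivalently, 1/σ² ~ Gamma(6.5, rate = 25.7); invert its 0.995 and 0.005 quantiles.
Posterior mean ≈ 4.67, SD ≈ 2.20; a Normal approximation gives roughly [-1.00, 10.35].
Exact: lower = 1.72; upper = 14.42.

[1.72, 14.42]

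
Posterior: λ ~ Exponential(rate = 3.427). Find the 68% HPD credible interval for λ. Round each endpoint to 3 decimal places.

The exponential density is strictly decreasing on [0, ∞), so the HPD interval is anchored at 0: [0, q] with P(λ ≤ q) = 0.68.
q = −ln(1 − 0.68) / 3.427 = 1.1394 / 3.427 = 0.332.

[0.000, 0.332]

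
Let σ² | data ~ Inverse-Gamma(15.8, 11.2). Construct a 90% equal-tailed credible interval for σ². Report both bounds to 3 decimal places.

Inverse-Gamma(15.8, 11.2) quantiles: F⁻¹(0.05) and F⁻¹(0.95).
Equivalently, 1/σ² ~ Gamma(15.8, rate = 11.2); invert its 0.95 and 0.05 quantiles.
Posterior mean ≈ 0.757, SD ≈ 0.204; a Normal approximation gives roughly [0.422, 1.092].
Exact: lower = 0.490; upper = 1.134.

[0.490, 1.134]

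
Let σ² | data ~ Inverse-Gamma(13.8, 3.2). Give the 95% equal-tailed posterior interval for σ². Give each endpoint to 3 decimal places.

Inverse-Gamma(13.8, 3.2) quantiles: F⁻¹(0.025) and F⁻¹(0.975).
Equivalently, 1/σ² ~ Gamma(13.8, rate = 3.2); invert its 0.975 and 0.025 quantiles.
Posterior mean ≈ 0.250, SD ≈ 0.073; a Normal approximation gives roughly [0.107, 0.393].
Exact: lower = 0.146; upper = 0.426.

[0.146, 0.426]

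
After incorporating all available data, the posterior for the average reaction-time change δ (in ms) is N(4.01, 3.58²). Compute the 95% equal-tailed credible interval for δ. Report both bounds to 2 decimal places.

[-3.01, 11.03]

The posterior is symmetric, so the 95% equal-tailed interval is δ = 4.01 ± z·3.58 with z = 1.960.
Half-width: 1.960 × 3.58 = 7.02.
4.01 − 7.02 = -3.01; 4.01 + 7.02 = 11.03.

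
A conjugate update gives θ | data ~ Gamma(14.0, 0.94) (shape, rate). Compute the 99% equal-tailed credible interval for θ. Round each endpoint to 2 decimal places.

Posterior: Gamma(shape 14.0, rate 0.94).
Equal-tailed 99% interval: Gamma(14.0, 0.94) quantiles at 0.005 and 0.995.
Posterior mean ≈ 14.89, SD ≈ 3.98; a Normal approximation gives roughly [4.64, 25.15].
Exact: lower = 6.63; upper = 27.12.

[6.63, 27.12]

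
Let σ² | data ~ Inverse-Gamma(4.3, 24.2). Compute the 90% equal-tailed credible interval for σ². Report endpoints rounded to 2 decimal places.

Inverse-Gamma(4.3, 24.2) quantiles: F⁻¹(0.05) and F⁻¹(0.95).
Equivalently, 1/σ² ~ Gamma(4.3, rate = 24.2); invert its 0.95 and 0.05 quantiles.
Posterior mean ≈ 7.33, SD ≈ 4.84; a Normal approximation gives roughly [-0.62, 15.29].
Exact: lower = 2.96; upper = 15.69.

[2.96, 15.69]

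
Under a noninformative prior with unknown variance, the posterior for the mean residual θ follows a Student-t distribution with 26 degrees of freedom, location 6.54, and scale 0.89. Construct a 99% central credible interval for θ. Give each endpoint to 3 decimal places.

[4.067, 9.013]

The t_26 distribution is symmetric; the 99% interval is 6.54 ± t·0.89 with t_{0.995,26} = 2.779.
Half-width: 2.779 × 0.89 = 2.473.
6.54 − 2.473 = 4.067; 6.54 + 2.473 = 9.013.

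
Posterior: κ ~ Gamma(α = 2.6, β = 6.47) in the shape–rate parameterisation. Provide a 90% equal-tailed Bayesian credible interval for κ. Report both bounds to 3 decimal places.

[0.096, 0.879]

Posterior: Gamma(shape 2.6, rate 6.47).
Equal-tailed 90% interval: Gamma(2.6, 6.47) quantiles at 0.05 and 0.95.
Posterior mean ≈ 0.402, SD ≈ 0.249; a Normal approximation gives roughly [-0.008, 0.812].
Exact: lower = 0.096; upper = 0.879.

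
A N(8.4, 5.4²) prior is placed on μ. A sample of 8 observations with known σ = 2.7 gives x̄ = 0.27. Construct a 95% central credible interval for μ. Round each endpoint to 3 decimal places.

Posterior precision = 1/5.4² + 8/2.7² = 0.0343 + 1.0974 = 1.1317, so posterior SD = 0.9400.
Posterior mean = (8.4/5.4² + 8·0.27/2.7²) / 1.1317 = 0.5164.
Interval: 0.5164 ± 1.960 × 0.9400 → [-1.326, 2.359].

[-1.326, 2.359]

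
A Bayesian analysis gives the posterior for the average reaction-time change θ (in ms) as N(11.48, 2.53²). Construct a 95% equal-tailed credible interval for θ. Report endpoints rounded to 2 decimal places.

The posterior is symmetric, so the 95% equal-tailed interval is θ = 11.48 ± z·2.53 with z = 1.960.
Half-width: 1.960 × 2.53 = 4.96.
11.48 − 4.96 = 6.52; 11.48 + 4.96 = 16.44.

[6.52, 16.44]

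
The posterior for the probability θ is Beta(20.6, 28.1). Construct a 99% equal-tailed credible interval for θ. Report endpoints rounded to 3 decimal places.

[0.252, 0.606]

Posterior: Beta(20.6, 28.1).
Equal-tailed 99% interval: the 0.005 and 0.995 quantiles of Beta(20.6, 28.1).
Posterior mean ≈ 0.423, SD ≈ 0.070; a Normal approximation gives roughly [0.242, 0.604].
Exact: F⁻¹(0.005) = 0.252; F⁻¹(0.995) = 0.606.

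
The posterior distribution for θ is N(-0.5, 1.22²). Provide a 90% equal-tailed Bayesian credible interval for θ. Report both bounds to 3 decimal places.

The posterior is symmetric, so the 90% equal-tailed interval is θ = -0.5 ± z·1.22 with z = 1.645.
Half-width: 1.645 × 1.22 = 2.007.
-0.5 − 2.007 = -2.507; -0.5 + 2.007 = 1.507.

[-2.507, 1.507]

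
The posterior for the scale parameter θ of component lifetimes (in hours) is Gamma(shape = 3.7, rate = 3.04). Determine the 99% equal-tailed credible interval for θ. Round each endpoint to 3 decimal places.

[0.185, 3.446]

Posterior: Gamma(shape 3.7, rate 3.04).
Equal-tailed 99% interval: Gamma(3.7, 3.04) quantiles at 0.005 and 0.995.
Posterior mean ≈ 1.217, SD ≈ 0.633; a Normal approximation gives roughly [-0.413, 2.847].
Exact: lower = 0.185; upper = 3.446.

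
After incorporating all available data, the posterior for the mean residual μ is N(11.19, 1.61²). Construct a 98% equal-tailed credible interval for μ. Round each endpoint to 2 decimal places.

[7.44, 14.94]

The posterior is symmetric, so the 98% equal-tailed interval is μ = 11.19 ± z·1.61 with z = 2.326.
Half-width: 2.326 × 1.61 = 3.75.
11.19 − 3.75 = 7.44; 11.19 + 3.75 = 14.94.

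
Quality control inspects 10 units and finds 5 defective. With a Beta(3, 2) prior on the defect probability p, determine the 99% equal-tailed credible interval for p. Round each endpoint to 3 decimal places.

[0.223, 0.828]

Posterior: Beta(3+5, 2+5) = Beta(8, 7).
Equal-tailed 99% interval: the 0.005 and 0.995 quantiles of Beta(8, 7).
Posterior mean ≈ 0.533, SD ≈ 0.125; a Normal approximation gives roughly [0.212, 0.855].
Exact: F⁻¹(0.005) = 0.223; F⁻¹(0.995) = 0.828.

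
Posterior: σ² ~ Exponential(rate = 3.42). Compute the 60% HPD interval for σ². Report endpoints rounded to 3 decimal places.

[0.000, 0.268]

The exponential density is strictly decreasing on [0, ∞), so the HPD interval is anchored at 0: [0, q] with P(σ² ≤ q) = 0.60.
q = −ln(1 − 0.60) / 3.42 = 0.9163 / 3.42 = 0.268.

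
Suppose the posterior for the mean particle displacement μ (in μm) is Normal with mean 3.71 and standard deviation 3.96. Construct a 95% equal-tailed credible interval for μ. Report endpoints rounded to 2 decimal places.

The posterior is symmetric, so the 95% equal-tailed interval is μ = 3.71 ± z·3.96 with z = 1.960.
Half-width: 1.960 × 3.96 = 7.76.
3.71 − 7.76 = -4.05; 3.71 + 7.76 = 11.47.

[-4.05, 11.47]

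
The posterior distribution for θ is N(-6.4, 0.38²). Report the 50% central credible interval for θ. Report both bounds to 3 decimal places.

The posterior is symmetric, so the 50% equal-tailed interval is θ = -6.4 ± z·0.38 with z = 0.674.
Half-width: 0.674 × 0.38 = 0.256.
-6.4 − 0.256 = -6.656; -6.4 + 0.256 = -6.144.

[-6.656, -6.144]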